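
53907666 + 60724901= 114632567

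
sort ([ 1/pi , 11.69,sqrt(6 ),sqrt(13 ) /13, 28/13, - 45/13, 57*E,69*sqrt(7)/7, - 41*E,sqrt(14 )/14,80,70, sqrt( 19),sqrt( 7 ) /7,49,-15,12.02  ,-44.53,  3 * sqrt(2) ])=[-41*E,-44.53,-15 , - 45/13 , sqrt( 14 ) /14, sqrt( 13)/13, 1/pi,sqrt(7 ) /7, 28/13, sqrt(6 ),3*sqrt( 2),sqrt(19 ), 11.69,12.02, 69 *sqrt(7) /7,49, 70, 80,57*E]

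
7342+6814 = 14156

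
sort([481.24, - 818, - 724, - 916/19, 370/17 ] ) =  [ - 818, - 724, - 916/19,370/17,481.24 ] 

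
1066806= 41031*26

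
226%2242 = 226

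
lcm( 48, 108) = 432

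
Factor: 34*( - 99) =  - 3366 = - 2^1*3^2 * 11^1*  17^1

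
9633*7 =67431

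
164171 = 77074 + 87097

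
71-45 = 26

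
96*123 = 11808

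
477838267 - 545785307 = -67947040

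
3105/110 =28 + 5/22=28.23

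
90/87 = 30/29  =  1.03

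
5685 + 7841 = 13526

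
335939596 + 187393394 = 523332990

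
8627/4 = 8627/4 = 2156.75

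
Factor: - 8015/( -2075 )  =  5^( - 1 ) * 7^1 * 83^ ( - 1)*229^1 = 1603/415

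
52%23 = 6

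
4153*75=311475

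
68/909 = 68/909 = 0.07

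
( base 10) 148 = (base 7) 301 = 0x94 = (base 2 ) 10010100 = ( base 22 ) 6G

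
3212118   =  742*4329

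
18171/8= 2271 + 3/8 = 2271.38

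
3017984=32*94312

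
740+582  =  1322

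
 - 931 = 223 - 1154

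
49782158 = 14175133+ 35607025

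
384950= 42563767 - 42178817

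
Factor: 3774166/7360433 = 2^1*11^1*1109^( - 1 )*6637^( - 1)*171553^1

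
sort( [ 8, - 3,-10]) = [ - 10, - 3,8 ]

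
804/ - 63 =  - 13 + 5/21 = - 12.76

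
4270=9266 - 4996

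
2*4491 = 8982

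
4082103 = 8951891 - 4869788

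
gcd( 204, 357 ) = 51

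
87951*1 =87951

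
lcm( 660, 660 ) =660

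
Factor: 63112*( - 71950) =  - 4540908400 = -2^4 *5^2 * 7^3*23^1*1439^1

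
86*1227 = 105522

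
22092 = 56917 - 34825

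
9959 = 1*9959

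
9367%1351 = 1261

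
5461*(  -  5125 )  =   - 27987625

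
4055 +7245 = 11300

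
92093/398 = 231  +  155/398= 231.39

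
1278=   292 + 986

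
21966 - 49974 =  - 28008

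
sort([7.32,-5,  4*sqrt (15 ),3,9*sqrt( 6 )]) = [ - 5,  3,7.32,4*sqrt ( 15 ), 9*sqrt( 6) ] 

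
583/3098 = 583/3098  =  0.19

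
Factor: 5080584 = 2^3*3^1*211691^1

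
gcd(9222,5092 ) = 2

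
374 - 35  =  339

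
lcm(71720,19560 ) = 215160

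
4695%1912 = 871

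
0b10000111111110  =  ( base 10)8702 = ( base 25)dn2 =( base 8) 20776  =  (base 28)B2M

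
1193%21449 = 1193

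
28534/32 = 14267/16 = 891.69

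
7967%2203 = 1358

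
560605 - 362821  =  197784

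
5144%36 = 32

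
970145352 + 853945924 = 1824091276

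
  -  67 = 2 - 69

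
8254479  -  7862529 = 391950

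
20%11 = 9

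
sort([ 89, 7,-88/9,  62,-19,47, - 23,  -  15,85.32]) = [-23, - 19,  -  15,  -  88/9, 7,  47 , 62,85.32,89]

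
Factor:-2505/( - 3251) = 3^1*5^1*167^1*3251^(-1 ) 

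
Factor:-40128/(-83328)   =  209/434 = 2^(  -  1)* 7^( - 1)*11^1*19^1*31^( - 1)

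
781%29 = 27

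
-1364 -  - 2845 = 1481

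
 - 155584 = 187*( - 832 ) 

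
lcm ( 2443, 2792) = 19544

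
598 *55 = 32890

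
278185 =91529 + 186656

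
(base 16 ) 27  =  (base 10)39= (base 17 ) 25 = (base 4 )213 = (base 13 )30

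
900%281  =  57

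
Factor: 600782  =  2^1*7^1 * 13^1*3301^1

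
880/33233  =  880/33233 =0.03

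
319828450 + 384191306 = 704019756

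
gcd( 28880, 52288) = 304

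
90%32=26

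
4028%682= 618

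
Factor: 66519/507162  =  2^ ( - 1)*3^1*19^1*181^(-1) * 389^1*467^( - 1 ) = 22173/169054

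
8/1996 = 2/499 = 0.00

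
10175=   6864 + 3311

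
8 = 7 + 1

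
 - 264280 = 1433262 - 1697542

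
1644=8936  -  7292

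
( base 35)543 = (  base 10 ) 6268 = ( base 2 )1100001111100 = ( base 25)A0I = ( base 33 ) 5ov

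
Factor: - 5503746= - 2^1*3^1*917291^1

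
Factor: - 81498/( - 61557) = 94/71 = 2^1*47^1*71^ ( - 1)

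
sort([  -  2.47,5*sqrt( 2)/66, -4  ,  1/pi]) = [ - 4, - 2.47,5*sqrt( 2)/66, 1/pi]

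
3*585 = 1755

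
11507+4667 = 16174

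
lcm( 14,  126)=126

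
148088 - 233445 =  - 85357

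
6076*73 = 443548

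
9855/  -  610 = -1971/122 = -16.16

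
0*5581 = 0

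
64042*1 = 64042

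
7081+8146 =15227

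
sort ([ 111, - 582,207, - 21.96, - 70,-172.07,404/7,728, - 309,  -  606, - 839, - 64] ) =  [ - 839, - 606,  -  582, - 309, - 172.07, - 70, - 64, - 21.96,404/7,111,207, 728]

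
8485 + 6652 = 15137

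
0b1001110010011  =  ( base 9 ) 6777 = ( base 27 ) 6NG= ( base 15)1741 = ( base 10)5011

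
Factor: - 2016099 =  - 3^2*224011^1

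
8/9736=1/1217 =0.00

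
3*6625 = 19875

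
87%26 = 9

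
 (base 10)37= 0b100101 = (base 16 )25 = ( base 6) 101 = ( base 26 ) 1b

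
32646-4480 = 28166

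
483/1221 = 161/407= 0.40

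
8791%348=91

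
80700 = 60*1345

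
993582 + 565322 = 1558904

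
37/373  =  37/373 =0.10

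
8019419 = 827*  9697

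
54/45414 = 1/841=0.00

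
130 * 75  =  9750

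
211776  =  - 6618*( - 32)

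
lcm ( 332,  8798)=17596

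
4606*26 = 119756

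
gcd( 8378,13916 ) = 142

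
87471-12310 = 75161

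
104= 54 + 50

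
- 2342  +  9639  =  7297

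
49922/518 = 96 + 97/259 = 96.37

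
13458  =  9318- - 4140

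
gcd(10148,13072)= 172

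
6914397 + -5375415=1538982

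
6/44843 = 6/44843 =0.00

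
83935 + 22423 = 106358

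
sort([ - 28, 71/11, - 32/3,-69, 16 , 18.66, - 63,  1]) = [-69, - 63, - 28, - 32/3,1, 71/11, 16, 18.66 ] 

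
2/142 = 1/71 = 0.01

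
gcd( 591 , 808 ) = 1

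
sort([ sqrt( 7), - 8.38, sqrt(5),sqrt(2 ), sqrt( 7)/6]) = [  -  8.38,sqrt( 7) /6, sqrt( 2), sqrt( 5 ), sqrt(7)]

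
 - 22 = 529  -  551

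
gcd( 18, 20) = 2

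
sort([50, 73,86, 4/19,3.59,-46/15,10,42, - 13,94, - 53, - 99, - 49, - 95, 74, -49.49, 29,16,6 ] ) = [ - 99,  -  95, - 53, - 49.49, - 49, - 13 , - 46/15, 4/19,3.59 , 6, 10,  16,29,42 , 50, 73,74,86,94] 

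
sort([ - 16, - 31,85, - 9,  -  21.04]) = [  -  31, - 21.04, - 16, - 9 , 85]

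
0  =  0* 941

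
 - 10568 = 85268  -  95836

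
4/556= 1/139 = 0.01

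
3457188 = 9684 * 357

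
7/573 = 7/573 = 0.01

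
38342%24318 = 14024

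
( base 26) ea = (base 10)374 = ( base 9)455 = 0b101110110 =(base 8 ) 566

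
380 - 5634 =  - 5254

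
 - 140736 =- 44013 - 96723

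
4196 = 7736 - 3540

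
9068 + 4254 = 13322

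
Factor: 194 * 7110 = 1379340 = 2^2*3^2 * 5^1*79^1*97^1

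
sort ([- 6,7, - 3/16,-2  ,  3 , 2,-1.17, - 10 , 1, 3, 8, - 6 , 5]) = [ - 10, - 6, - 6,  -  2,  -  1.17,- 3/16, 1,2,  3, 3,5, 7,8 ]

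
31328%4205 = 1893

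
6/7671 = 2/2557 = 0.00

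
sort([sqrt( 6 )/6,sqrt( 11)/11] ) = [sqrt ( 11 )/11,sqrt( 6)/6]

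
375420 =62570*6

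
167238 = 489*342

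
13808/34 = 6904/17=406.12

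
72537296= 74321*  976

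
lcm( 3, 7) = 21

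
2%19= 2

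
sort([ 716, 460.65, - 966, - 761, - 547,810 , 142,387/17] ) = [ - 966, - 761,- 547,387/17,142, 460.65,716,  810]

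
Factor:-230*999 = -229770 = -2^1*3^3*5^1*23^1 *37^1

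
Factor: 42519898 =2^1*2381^1*8929^1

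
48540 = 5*9708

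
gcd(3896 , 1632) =8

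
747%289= 169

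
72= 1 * 72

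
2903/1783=1 + 1120/1783  =  1.63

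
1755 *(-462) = -810810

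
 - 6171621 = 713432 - 6885053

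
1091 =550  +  541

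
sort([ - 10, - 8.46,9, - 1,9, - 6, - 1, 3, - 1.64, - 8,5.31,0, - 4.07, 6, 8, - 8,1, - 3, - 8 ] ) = [  -  10, - 8.46, - 8, - 8, - 8, - 6, - 4.07, - 3, - 1.64, - 1 , - 1, 0,1,3,5.31,6, 8,9,9 ]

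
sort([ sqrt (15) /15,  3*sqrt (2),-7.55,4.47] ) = [ -7.55, sqrt(15) /15, 3*sqrt(2 ) , 4.47]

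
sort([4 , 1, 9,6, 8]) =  [1, 4, 6, 8, 9] 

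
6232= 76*82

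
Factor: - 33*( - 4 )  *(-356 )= - 46992 = - 2^4 * 3^1*11^1*89^1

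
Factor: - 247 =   -  13^1 * 19^1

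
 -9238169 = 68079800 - 77317969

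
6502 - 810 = 5692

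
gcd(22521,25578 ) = 3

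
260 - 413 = - 153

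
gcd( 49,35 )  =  7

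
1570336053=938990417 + 631345636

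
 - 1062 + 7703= 6641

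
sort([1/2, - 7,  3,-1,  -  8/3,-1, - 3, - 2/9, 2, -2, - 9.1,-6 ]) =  [ - 9.1, - 7,-6, - 3,  -  8/3,-2,-1,  -  1,-2/9,1/2, 2,3]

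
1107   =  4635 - 3528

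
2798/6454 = 1399/3227 = 0.43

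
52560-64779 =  - 12219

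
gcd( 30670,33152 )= 2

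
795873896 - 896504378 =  - 100630482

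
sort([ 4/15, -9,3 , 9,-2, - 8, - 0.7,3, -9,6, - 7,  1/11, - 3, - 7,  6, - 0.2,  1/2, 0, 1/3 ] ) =[-9, - 9,-8, - 7, - 7, - 3  , -2, - 0.7,-0.2,0,1/11, 4/15, 1/3,1/2 , 3,3 , 6,6,9]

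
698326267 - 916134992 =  - 217808725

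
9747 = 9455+292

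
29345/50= 586+ 9/10= 586.90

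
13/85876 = 13/85876 = 0.00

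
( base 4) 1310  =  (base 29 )40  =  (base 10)116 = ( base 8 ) 164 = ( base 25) 4G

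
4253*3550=15098150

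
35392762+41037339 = 76430101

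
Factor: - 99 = -3^2*11^1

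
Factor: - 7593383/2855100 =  - 2^( - 2)*3^( - 1) * 5^( - 2)*7^2 * 31^(-1)*307^( - 1)*353^1*439^1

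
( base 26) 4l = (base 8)175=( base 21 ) 5k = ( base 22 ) 5F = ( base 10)125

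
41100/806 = 50+400/403  =  50.99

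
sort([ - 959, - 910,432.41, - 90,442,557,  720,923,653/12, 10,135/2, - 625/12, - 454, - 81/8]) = [-959, - 910, - 454, - 90, - 625/12,-81/8, 10,653/12, 135/2, 432.41,442,557,720,923]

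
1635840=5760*284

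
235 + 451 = 686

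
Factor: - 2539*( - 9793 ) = 7^1*1399^1*2539^1 = 24864427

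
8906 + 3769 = 12675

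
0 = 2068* 0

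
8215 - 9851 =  - 1636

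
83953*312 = 26193336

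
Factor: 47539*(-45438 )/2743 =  - 2^1*3^1 * 13^( - 1)*137^1*211^ ( - 1 ) * 347^1 * 7573^1 = - 2160077082/2743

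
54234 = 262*207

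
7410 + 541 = 7951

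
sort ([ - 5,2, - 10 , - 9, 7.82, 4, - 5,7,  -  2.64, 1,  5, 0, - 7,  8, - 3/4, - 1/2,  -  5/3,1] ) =[ - 10,-9, - 7, - 5, - 5, - 2.64, - 5/3, - 3/4 , - 1/2, 0, 1, 1 , 2, 4,5, 7, 7.82, 8]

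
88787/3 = 29595 + 2/3 = 29595.67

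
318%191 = 127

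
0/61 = 0 = 0.00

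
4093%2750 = 1343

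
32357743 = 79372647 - 47014904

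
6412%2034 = 310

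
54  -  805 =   -  751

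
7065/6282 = 785/698 = 1.12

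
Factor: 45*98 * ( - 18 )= - 79380= - 2^2*3^4*5^1* 7^2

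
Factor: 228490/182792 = 5/4 = 2^( - 2)*5^1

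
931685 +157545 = 1089230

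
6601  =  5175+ 1426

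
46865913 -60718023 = -13852110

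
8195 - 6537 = 1658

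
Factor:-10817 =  - 29^1 * 373^1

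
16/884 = 4/221=   0.02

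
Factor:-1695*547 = -927165 = - 3^1*5^1*113^1*547^1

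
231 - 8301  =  -8070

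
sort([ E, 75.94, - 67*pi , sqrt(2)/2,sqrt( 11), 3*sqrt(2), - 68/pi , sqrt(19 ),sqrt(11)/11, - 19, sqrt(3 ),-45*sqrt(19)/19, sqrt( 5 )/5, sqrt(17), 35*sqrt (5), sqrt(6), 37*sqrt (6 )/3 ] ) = [  -  67*pi, - 68/pi,-19, - 45*sqrt( 19)/19, sqrt(11)/11, sqrt(5) /5, sqrt( 2)/2, sqrt(3 ), sqrt (6), E, sqrt( 11) , sqrt( 17 ), 3*sqrt(2 ), sqrt( 19), 37*sqrt( 6 )/3, 75.94,35*sqrt ( 5 ) ] 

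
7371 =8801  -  1430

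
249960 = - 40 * ( - 6249)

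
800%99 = 8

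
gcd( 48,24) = 24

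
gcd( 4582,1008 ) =2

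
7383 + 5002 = 12385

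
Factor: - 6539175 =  - 3^2*5^2*29063^1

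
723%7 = 2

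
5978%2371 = 1236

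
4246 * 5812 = 24677752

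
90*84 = 7560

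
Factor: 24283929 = 3^1*23^1*353^1*997^1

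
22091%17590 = 4501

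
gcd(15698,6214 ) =2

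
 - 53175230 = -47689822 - 5485408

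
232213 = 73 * 3181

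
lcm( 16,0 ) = 0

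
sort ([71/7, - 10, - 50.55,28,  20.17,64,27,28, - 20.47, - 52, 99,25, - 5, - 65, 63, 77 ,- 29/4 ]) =[-65,-52,-50.55, - 20.47, - 10,  -  29/4, - 5,71/7 , 20.17,25,27,28,  28,63, 64,77,99]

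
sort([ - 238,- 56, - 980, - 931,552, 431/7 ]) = [ - 980, - 931,  -  238, - 56,431/7 , 552 ]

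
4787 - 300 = 4487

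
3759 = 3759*1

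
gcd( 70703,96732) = 1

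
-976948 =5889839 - 6866787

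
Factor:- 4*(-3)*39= 468 =2^2*3^2 *13^1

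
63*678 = 42714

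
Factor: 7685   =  5^1*29^1*53^1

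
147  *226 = 33222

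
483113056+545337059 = 1028450115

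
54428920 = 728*74765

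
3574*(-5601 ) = -20017974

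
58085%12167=9417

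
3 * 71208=213624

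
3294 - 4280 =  - 986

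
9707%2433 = 2408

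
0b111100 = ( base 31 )1t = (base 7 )114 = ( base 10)60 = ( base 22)2g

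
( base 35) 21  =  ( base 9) 78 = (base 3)2122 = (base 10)71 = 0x47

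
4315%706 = 79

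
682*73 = 49786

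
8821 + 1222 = 10043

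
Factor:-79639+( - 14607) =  - 2^1*47123^1 = -94246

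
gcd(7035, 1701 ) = 21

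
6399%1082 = 989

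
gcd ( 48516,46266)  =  6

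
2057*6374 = 13111318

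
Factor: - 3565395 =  - 3^2 * 5^1*79231^1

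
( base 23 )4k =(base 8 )160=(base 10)112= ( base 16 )70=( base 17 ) 6a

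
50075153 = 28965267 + 21109886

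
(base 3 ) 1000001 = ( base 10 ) 730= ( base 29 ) P5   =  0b1011011010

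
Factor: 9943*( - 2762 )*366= - 10051299156 = -2^2 * 3^1 * 61^2 * 163^1 * 1381^1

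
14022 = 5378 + 8644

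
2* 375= 750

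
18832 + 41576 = 60408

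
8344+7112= 15456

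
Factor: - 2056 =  - 2^3*257^1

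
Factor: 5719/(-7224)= -19/24 = -2^( - 3)*3^ ( - 1 )*19^1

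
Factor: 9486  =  2^1*3^2*17^1*31^1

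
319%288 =31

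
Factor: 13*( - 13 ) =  - 169= - 13^2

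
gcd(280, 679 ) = 7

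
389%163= 63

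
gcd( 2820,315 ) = 15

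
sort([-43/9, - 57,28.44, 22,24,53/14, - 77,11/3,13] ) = [-77, - 57, - 43/9, 11/3,53/14,13, 22,24,28.44 ]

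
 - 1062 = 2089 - 3151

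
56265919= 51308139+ 4957780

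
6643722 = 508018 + 6135704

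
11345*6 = 68070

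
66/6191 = 66/6191 = 0.01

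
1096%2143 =1096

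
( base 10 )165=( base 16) A5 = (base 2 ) 10100101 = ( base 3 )20010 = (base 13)C9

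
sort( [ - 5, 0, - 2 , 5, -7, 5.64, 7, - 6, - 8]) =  [ - 8, - 7, - 6,-5, - 2, 0,5 , 5.64 , 7 ] 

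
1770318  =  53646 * 33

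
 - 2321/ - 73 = 31+58/73  =  31.79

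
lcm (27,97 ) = 2619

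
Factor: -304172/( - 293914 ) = 682/659 = 2^1 * 11^1 * 31^1* 659^ (-1)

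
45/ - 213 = - 1 + 56/71  =  - 0.21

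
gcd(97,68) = 1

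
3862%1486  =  890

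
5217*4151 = 21655767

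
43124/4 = 10781 = 10781.00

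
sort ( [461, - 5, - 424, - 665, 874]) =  [ - 665, - 424, - 5, 461, 874 ]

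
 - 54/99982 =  - 1 + 49964/49991 = - 0.00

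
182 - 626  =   - 444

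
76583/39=5891/3 = 1963.67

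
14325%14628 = 14325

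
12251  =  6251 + 6000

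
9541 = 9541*1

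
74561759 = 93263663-18701904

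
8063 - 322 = 7741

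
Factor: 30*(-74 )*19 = - 2^2*3^1*5^1*19^1*37^1   =  - 42180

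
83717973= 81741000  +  1976973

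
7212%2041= 1089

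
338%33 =8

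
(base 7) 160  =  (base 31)2T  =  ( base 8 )133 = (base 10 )91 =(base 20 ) 4b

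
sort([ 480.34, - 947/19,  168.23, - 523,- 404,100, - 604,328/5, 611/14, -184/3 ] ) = [ - 604, - 523, - 404,  -  184/3 , - 947/19,611/14,  328/5,100,  168.23,480.34]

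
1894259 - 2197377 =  - 303118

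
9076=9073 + 3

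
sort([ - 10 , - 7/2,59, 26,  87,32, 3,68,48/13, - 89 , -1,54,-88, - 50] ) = [ - 89, - 88, - 50, - 10,  -  7/2, - 1,3,48/13, 26 , 32, 54,59 , 68,87 ] 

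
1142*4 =4568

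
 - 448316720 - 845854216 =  - 1294170936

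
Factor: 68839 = 23^1*41^1*73^1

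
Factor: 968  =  2^3*11^2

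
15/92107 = 15/92107 = 0.00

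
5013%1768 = 1477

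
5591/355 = 5591/355 = 15.75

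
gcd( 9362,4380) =2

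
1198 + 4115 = 5313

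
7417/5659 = 7417/5659 = 1.31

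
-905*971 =-878755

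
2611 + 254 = 2865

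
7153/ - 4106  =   - 2 + 1059/4106 = - 1.74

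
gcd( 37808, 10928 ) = 16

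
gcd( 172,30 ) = 2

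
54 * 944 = 50976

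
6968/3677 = 1+3291/3677 = 1.90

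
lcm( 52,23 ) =1196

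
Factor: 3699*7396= 27357804 = 2^2  *3^3 * 43^2*137^1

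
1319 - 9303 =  - 7984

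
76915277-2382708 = 74532569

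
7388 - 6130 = 1258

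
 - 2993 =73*( - 41 )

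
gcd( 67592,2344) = 8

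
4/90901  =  4/90901 = 0.00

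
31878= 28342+3536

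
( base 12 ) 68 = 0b1010000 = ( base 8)120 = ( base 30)2k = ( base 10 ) 80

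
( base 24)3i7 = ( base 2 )100001110111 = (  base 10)2167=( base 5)32132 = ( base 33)1wm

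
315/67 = 315/67 = 4.70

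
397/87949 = 397/87949  =  0.00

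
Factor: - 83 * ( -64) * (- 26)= - 138112 = -2^7*13^1 * 83^1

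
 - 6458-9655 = -16113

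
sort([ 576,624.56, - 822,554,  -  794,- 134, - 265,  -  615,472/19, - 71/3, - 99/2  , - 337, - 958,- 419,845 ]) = [ - 958,-822 , - 794, - 615, -419,-337 ,-265, - 134, - 99/2, - 71/3, 472/19  ,  554, 576,  624.56,845]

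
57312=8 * 7164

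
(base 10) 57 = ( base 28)21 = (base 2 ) 111001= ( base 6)133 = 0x39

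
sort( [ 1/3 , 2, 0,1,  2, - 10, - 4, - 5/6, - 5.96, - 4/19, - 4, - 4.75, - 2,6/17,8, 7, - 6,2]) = [ -10, - 6, - 5.96, - 4.75, - 4, - 4 , - 2, -5/6, - 4/19,0,1/3 , 6/17,1, 2,2,2,7, 8 ] 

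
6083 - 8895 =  - 2812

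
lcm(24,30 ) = 120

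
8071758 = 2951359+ 5120399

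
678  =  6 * 113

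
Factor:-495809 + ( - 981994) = - 1477803 = -  3^1*492601^1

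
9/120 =3/40=0.07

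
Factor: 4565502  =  2^1*3^2*253639^1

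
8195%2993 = 2209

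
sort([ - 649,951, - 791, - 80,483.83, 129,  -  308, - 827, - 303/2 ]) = [- 827 ,  -  791, - 649, - 308, - 303/2  ,-80 , 129 , 483.83 , 951 ] 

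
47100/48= 3925/4 = 981.25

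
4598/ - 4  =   - 1150+1/2=- 1149.50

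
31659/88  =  359 + 67/88 = 359.76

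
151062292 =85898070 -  - 65164222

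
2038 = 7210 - 5172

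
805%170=125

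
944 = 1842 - 898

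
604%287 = 30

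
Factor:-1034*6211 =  - 2^1*11^1*47^1*6211^1=- 6422174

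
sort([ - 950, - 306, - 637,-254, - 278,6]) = [ - 950, - 637, - 306, - 278, - 254,6]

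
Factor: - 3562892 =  - 2^2*31^1*59^1*487^1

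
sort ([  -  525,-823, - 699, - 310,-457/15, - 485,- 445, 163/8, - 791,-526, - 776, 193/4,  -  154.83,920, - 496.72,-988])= [ - 988, - 823, - 791, - 776, -699, - 526 ,  -  525, - 496.72 ,  -  485,- 445,-310, - 154.83,  -  457/15,163/8,193/4,920] 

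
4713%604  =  485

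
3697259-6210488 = -2513229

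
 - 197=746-943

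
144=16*9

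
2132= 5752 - 3620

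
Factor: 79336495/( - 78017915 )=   -  15867299/15603583 = - 7^1*19^1 *53^1*2251^1*15603583^ ( - 1) 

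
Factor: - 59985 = - 3^2 * 5^1 * 31^1*43^1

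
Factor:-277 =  - 277^1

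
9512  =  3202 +6310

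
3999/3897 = 1  +  34/1299 =1.03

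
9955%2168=1283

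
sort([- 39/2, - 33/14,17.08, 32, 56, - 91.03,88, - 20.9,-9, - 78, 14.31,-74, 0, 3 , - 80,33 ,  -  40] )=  [ - 91.03, - 80,  -  78, - 74,-40, - 20.9, - 39/2 , - 9, - 33/14,0,  3, 14.31, 17.08, 32, 33, 56,88 ]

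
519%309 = 210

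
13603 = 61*223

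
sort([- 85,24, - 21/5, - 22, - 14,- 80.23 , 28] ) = [ - 85,  -  80.23, - 22,  -  14, - 21/5, 24,28]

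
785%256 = 17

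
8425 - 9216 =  - 791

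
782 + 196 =978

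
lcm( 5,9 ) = 45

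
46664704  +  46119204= 92783908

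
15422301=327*47163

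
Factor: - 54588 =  - 2^2*3^1 * 4549^1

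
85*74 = 6290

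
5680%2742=196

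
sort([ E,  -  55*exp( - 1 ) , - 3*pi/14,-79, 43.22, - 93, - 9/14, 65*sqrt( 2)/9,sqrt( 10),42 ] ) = [  -  93, - 79, - 55*exp( - 1 ), - 3*pi/14, - 9/14 , E,sqrt ( 10 ), 65*sqrt(2 ) /9, 42,43.22] 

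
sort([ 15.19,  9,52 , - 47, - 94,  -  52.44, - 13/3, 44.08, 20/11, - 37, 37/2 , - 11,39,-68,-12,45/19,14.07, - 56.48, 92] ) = [ - 94 ,-68, - 56.48 , - 52.44,- 47, - 37 ,-12, - 11, - 13/3,20/11,45/19, 9, 14.07, 15.19,37/2, 39,44.08 , 52,92 ]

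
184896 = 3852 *48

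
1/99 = 1/99 =0.01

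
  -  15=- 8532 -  - 8517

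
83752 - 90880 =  - 7128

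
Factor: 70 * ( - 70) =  - 4900 =- 2^2*5^2*7^2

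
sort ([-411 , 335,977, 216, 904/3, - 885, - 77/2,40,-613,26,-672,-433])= [ - 885, - 672, - 613, - 433, - 411, - 77/2, 26, 40, 216,  904/3 , 335, 977] 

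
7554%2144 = 1122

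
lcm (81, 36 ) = 324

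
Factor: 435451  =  435451^1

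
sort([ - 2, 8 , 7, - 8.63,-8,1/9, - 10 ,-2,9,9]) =[ - 10, - 8.63, - 8, - 2 ,- 2,1/9, 7,8,9,9 ] 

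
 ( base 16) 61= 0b1100001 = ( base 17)5c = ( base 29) 3a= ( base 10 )97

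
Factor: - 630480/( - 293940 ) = 2^2*3^( - 1 ) * 23^( -1) *37^1 = 148/69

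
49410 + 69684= 119094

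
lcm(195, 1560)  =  1560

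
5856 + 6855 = 12711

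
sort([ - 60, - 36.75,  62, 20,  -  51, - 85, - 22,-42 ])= [ - 85, -60,-51 , - 42, - 36.75,-22,20,  62] 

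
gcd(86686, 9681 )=1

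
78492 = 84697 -6205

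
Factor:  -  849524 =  - 2^2*13^1 * 17^1 * 31^2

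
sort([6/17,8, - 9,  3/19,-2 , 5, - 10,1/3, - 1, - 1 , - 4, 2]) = [ - 10,-9, - 4, - 2,-1, - 1,3/19, 1/3,6/17, 2, 5,8]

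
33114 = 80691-47577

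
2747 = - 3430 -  - 6177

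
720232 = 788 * 914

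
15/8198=15/8198 = 0.00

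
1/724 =1/724 = 0.00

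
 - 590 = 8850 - 9440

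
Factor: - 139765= - 5^1 * 27953^1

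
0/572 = 0 =0.00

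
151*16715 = 2523965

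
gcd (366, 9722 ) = 2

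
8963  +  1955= 10918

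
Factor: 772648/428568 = 3^( -1)*7^( - 1 )*2551^( - 1 ) * 96581^1 = 96581/53571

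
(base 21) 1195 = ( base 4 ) 2122220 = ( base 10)9896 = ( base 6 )113452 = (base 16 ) 26A8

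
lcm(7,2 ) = 14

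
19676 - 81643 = -61967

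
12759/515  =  12759/515  =  24.77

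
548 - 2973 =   -  2425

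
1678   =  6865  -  5187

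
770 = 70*11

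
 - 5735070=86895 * ( - 66)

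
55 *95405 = 5247275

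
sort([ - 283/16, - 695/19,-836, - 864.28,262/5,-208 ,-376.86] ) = [ - 864.28,-836, - 376.86, - 208,- 695/19, - 283/16, 262/5] 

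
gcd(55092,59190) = 6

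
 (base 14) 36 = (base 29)1J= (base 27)1L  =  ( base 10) 48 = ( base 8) 60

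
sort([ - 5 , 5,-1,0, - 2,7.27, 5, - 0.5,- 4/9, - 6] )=[ - 6, - 5,-2,-1, - 0.5 , - 4/9,0, 5,5,7.27]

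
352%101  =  49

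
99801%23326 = 6497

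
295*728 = 214760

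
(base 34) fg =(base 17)1DG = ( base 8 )1016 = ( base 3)201111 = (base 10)526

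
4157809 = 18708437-14550628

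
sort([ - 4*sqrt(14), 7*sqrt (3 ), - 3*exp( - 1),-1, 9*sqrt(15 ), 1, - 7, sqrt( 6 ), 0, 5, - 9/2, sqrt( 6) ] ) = [-4*sqrt (14 ), - 7, - 9/2, - 3*exp( - 1), -1, 0, 1,sqrt( 6 ), sqrt(6), 5, 7*sqrt(3 ),9*sqrt(15)]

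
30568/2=15284 = 15284.00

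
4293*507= 2176551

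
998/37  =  998/37  =  26.97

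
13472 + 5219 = 18691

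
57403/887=64 + 635/887 = 64.72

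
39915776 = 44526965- 4611189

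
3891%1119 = 534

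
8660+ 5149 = 13809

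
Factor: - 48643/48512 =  - 2^( - 7 )*7^1 *379^ ( - 1)*6949^1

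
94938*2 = 189876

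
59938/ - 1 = - 59938+0/1 = - 59938.00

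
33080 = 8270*4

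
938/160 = 469/80 =5.86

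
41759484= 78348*533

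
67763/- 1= - 67763 + 0/1= -67763.00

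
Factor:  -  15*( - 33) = 3^2* 5^1*11^1 = 495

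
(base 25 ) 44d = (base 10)2613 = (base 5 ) 40423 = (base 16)a35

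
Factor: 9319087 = 9319087^1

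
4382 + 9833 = 14215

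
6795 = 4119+2676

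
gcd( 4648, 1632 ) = 8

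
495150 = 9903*50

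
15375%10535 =4840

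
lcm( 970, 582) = 2910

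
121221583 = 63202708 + 58018875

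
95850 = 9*10650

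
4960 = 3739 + 1221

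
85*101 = 8585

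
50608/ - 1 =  - 50608/1 = - 50608.00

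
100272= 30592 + 69680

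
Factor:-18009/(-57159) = 23/73 = 23^1*73^(-1)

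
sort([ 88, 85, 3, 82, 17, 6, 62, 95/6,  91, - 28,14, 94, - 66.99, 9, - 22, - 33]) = [ - 66.99, - 33,  -  28,-22,3, 6, 9, 14,95/6,17,62,  82, 85,88, 91, 94 ]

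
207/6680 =207/6680 = 0.03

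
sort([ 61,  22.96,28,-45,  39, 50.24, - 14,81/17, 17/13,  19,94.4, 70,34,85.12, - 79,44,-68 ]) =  [  -  79, - 68, - 45,-14,  17/13 , 81/17, 19, 22.96, 28 , 34, 39,44, 50.24, 61, 70,85.12,94.4]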